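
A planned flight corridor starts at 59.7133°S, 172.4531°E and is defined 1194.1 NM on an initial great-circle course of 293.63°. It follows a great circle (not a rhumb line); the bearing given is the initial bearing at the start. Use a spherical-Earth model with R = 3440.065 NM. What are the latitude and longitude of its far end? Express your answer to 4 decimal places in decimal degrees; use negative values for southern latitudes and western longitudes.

latitude -48.0084°, longitude 144.6879°

Central angle δ = d/R = 0.347116 rad.
Converting: φ₁ = -1.042194 rad, θ = 5.124810 rad.
sin φ₂ = sin φ₁ cos δ + cos φ₁ sin δ cos θ = (-0.863513)(0.940358) + (0.504327)(0.340187)(0.400829) = -0.743243
φ₂ = asin(-0.743243) = -0.837904 rad = -48.0084°.
Then Δλ = atan2(-0.157180, 0.298559) = -0.484594 rad, from sin θ sin δ cos φ₁ over cos δ − sin φ₁ sin φ₂.
λ₂ = λ₁ + Δλ = 144.6879°.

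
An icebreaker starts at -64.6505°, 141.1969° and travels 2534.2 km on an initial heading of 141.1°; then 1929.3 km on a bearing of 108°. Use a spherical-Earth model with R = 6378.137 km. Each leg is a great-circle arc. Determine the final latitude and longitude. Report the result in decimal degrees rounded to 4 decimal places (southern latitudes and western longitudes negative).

latitude -70.6675°, longitude -96.7341°

Apply the spherical direct solution leg by leg, carrying full precision between legs.
Leg 1: from (-64.6505°, 141.1969°), δ = 2534.2/6378.137 = 0.397326 rad, θ = 141.1° → φ = -74.2056°, λ = -155.5831°.
Leg 2: from (-74.2056°, -155.5831°), δ = 1929.3/6378.137 = 0.302486 rad, θ = 108° → φ = -70.6675°, λ = -96.7341°.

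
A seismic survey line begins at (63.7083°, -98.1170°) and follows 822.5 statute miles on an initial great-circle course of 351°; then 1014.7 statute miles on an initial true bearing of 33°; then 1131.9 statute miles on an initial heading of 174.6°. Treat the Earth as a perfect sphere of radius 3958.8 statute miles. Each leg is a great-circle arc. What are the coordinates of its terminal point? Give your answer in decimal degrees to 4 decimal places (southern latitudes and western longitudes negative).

Apply the spherical direct solution leg by leg, carrying full precision between legs.
Leg 1: from (63.7083°, -98.1170°), δ = 822.5/3958.8 = 0.207765 rad, θ = 351° → φ = 75.3552°, λ = -105.4497°.
Leg 2: from (75.3552°, -105.4497°), δ = 1014.7/3958.8 = 0.256315 rad, θ = 33° → φ = 81.7531°, λ = -31.1667°.
Leg 3: from (81.7531°, -31.1667°), δ = 1131.9/3958.8 = 0.285920 rad, θ = 174.6° → φ = 65.3958°, λ = -27.5116°.

latitude 65.3958°, longitude -27.5116°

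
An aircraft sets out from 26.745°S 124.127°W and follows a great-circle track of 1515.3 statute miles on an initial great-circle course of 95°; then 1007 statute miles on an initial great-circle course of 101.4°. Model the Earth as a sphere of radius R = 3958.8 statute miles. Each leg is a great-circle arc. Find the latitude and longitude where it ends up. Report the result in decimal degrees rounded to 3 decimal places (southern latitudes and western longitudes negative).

latitude -28.467°, longitude -83.260°

Apply the spherical direct solution leg by leg, carrying full precision between legs.
Leg 1: from (-26.745°, -124.127°), δ = 1515.3/3958.8 = 0.382768 rad, θ = 95° → φ = -26.521°, λ = -99.556°.
Leg 2: from (-26.521°, -99.556°), δ = 1007/3958.8 = 0.254370 rad, θ = 101.4° → φ = -28.467°, λ = -83.260°.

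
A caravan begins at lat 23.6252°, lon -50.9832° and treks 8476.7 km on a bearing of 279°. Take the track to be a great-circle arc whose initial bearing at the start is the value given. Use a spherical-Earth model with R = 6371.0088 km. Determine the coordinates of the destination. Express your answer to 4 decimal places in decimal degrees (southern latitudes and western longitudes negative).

latitude 13.5666°, longitude -131.6803°

δ = 8476.7/6371.0088 = 1.330511 rad (76.2327°).
Start latitude φ₁ = 0.412338 rad; initial bearing θ = 4.869469 rad.
Applying the spherical law of cosines for sides, sin φ₂ = sin φ₁ cos δ + cos φ₁ sin δ cos θ = 0.234576, so φ₂ = 13.5666°.
For the longitude increment, Δλ = atan2( sin θ sin δ cos φ₁, cos δ − sin φ₁ sin φ₂ ) = atan2(-0.878909, 0.143972) = -80.6971°.
Hence λ₂ = -50.9832° + -80.6971° = -131.6803°.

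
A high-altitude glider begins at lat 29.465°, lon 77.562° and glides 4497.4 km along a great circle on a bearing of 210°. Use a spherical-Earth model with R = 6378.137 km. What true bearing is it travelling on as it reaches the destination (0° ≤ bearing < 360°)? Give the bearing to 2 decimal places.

δ = 4497.4/6378.137 = 0.705128 rad (40.4008°).
Start latitude φ₁ = 0.514261 rad; initial bearing θ = 3.665191 rad.
Destination latitude: φ₂ = arcsin( sin φ₁ cos δ + cos φ₁ sin δ cos θ ) = arcsin(-0.114108) = -6.552°.
Δλ = atan2( sin θ sin δ cos φ₁ , cos δ − sin φ₁ sin φ₂ ) = atan2(-0.282150, 0.817658) = -0.332277 rad = -19.038°.
Hence λ₂ = 77.562° + -19.038° = 58.524°.
The forward bearing on arrival equals the back-azimuth from the destination plus 180°.
Back-azimuth from P₂ (-6.55°, 58.52°) to P₁ (29.46°, 77.56°), with Δλ' = λ₁ − λ₂ = 19.04°: atan2( sin Δλ' cos φ₁ , cos φ₂ sin φ₁ − sin φ₂ cos φ₁ cos Δλ' ) = 25.99°.
Final bearing = (25.99° + 180°) mod 360° = 205.99°.

final bearing 205.99°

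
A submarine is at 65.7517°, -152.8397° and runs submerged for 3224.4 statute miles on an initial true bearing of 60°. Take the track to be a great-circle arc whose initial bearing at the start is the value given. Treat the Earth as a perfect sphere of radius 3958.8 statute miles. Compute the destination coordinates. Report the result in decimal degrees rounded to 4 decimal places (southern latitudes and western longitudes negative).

latitude 50.8104°, longitude -58.3224°

Central angle δ = d/R = 0.814489 rad.
With φ₁ = 65.7517° = 1.147584 rad and θ = 60° = 1.047198 rad:
Destination latitude: φ₂ = arcsin( sin φ₁ cos δ + cos φ₁ sin δ cos θ ) = arcsin(0.775059) = 50.8104°.
Then Δλ = atan2(0.258705, -0.020439) = 1.649638 rad, from sin θ sin δ cos φ₁ over cos δ − sin φ₁ sin φ₂.
λ₂ = -152.8397° + 94.5173° = -58.3224°.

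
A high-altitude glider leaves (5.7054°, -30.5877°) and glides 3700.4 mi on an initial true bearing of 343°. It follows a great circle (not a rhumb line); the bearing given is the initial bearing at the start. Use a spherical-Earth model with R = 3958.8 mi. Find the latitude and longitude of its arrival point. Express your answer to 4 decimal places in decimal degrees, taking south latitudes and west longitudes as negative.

latitude 55.5410°, longitude -55.1495°

Central angle δ = d/R = 0.934728 rad.
Start latitude φ₁ = 0.099578 rad; initial bearing θ = 5.986479 rad.
sin φ₂ = sin φ₁ cos δ + cos φ₁ sin δ cos θ = (0.099414)(0.594038) + (0.995046)(0.804437)(0.956305) = 0.824532
φ₂ = asin(0.824532) = 0.969374 rad = 55.5410°.
Then Δλ = atan2(-0.234030, 0.512068) = -0.428683 rad, from sin θ sin δ cos φ₁ over cos δ − sin φ₁ sin φ₂.
λ₂ = -30.5877° + -24.5618° = -55.1495°.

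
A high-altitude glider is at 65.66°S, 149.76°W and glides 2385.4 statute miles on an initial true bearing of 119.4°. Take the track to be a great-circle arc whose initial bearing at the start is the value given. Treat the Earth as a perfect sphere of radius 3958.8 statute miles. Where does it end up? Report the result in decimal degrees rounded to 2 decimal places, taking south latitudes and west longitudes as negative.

δ = 2385.4/3958.8 = 0.602556 rad (34.5239°).
Converting: φ₁ = -1.145983 rad, θ = 2.083923 rad.
Destination latitude: φ₂ = arcsin( sin φ₁ cos δ + cos φ₁ sin δ cos θ ) = arcsin(-0.865327) = -59.92°.
Δλ = atan2( sin θ sin δ cos φ₁ , cos δ − sin φ₁ sin φ₂ ) = atan2(0.203504, 0.035476) = 1.398204 rad = 80.11°.
λ₂ = -149.76° + 80.11° = -69.65°.

latitude -59.92°, longitude -69.65°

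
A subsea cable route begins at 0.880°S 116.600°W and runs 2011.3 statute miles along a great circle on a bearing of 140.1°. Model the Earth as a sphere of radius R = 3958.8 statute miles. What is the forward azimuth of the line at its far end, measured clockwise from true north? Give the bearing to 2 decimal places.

final bearing 135.94°

δ = 2011.3/3958.8 = 0.508058 rad (29.1096°).
Converting: φ₁ = -0.015359 rad, θ = 2.445206 rad.
Destination latitude: φ₂ = arcsin( sin φ₁ cos δ + cos φ₁ sin δ cos θ ) = arcsin(-0.386586) = -22.742°.
Δλ = atan2( sin θ sin δ cos φ₁ , cos δ − sin φ₁ sin φ₂ ) = atan2(0.312017, 0.867754) = 0.345173 rad = 19.777°.
Hence λ₂ = -116.600° + 19.777° = -96.823°.
The forward bearing on arrival equals the back-azimuth from the destination plus 180°.
Back-azimuth from P₂ (-22.74°, -96.82°) to P₁ (-0.88°, -116.60°), with Δλ' = λ₁ − λ₂ = -19.78°: atan2( sin Δλ' cos φ₁ , cos φ₂ sin φ₁ − sin φ₂ cos φ₁ cos Δλ' ) = 315.94°.
Final bearing = (315.94° + 180°) mod 360° = 135.94°.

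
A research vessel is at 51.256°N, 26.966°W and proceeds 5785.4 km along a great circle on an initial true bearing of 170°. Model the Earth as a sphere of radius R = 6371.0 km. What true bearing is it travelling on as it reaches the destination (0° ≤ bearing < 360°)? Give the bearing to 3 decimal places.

final bearing 173.761°

Central angle δ = d/R = 0.908084 rad.
With φ₁ = 51.256° = 0.894586 rad and θ = 170° = 2.967060 rad:
Destination latitude: φ₂ = arcsin( sin φ₁ cos δ + cos φ₁ sin δ cos θ ) = arcsin(-0.006002) = -0.344°.
Δλ = atan2( sin θ sin δ cos φ₁ , cos δ − sin φ₁ sin φ₂ ) = atan2(0.085672, 0.619939) = 0.137325 rad = 7.868°.
λ₂ = -26.966° + 7.868° = -19.098°.
The forward bearing on arrival equals the back-azimuth from the destination plus 180°.
Back-azimuth from P₂ (-0.344°, -19.098°) to P₁ (51.256°, -26.966°), with Δλ' = λ₁ − λ₂ = -7.868°: atan2( sin Δλ' cos φ₁ , cos φ₂ sin φ₁ − sin φ₂ cos φ₁ cos Δλ' ) = 353.761°.
Final bearing = (353.761° + 180°) mod 360° = 173.761°.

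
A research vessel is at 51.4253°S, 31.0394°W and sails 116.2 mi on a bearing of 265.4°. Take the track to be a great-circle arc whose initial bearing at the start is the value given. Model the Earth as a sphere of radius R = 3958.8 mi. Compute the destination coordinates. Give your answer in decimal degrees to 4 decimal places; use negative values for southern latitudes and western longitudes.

latitude -51.5293°, longitude -33.7346°

The arc subtends δ = 116.2/3958.8 = 0.029352 rad at the centre.
Converting: φ₁ = -0.897541 rad, θ = 4.632104 rad.
Applying the spherical law of cosines for sides, sin φ₂ = sin φ₁ cos δ + cos φ₁ sin δ cos θ = -0.782927, so φ₂ = -51.5293°.
For the longitude increment, Δλ = atan2( sin θ sin δ cos φ₁, cos δ − sin φ₁ sin φ₂ ) = atan2(-0.018241, 0.387480) = -2.6952°.
Hence λ₂ = -31.0394° + -2.6952° = -33.7346°.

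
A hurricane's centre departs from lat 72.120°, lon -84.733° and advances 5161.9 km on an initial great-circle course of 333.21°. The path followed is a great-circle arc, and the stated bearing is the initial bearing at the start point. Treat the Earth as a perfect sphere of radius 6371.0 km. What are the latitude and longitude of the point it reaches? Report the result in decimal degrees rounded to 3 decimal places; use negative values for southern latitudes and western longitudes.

latitude 58.715°, longitude 134.226°

Angular distance δ = d/R = 5161.9 / 6371 = 0.810218 rad.
Converting: φ₁ = 1.258731 rad, θ = 5.815612 rad.
Applying the spherical law of cosines for sides, sin φ₂ = sin φ₁ cos δ + cos φ₁ sin δ cos θ = 0.854593, so φ₂ = 58.715°.
Then Δλ = atan2(-0.100250, -0.123977) = -2.461621 rad, from sin θ sin δ cos φ₁ over cos δ − sin φ₁ sin φ₂.
λ₂ = -84.733° + -141.041° = -225.774°, normalized to (−180°, 180°] → 134.226°.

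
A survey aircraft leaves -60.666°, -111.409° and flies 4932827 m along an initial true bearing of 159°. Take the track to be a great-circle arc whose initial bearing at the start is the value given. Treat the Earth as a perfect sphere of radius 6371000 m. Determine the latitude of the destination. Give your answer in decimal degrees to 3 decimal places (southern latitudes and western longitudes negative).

Angular distance δ = d/R = 4932827 / 6371000 = 0.774263 rad.
With φ₁ = -60.666° = -1.058821 rad and θ = 159° = 2.775074 rad:
sin φ₂ = sin φ₁ cos δ + cos φ₁ sin δ cos θ = (-0.871779)(0.714937) + (0.489900)(0.699189)(-0.933580) = -0.943048
φ₂ = asin(-0.943048) = -1.231678 rad = -70.570°.
Then Δλ = atan2(0.122753, -0.107193) = 2.288629 rad, from sin θ sin δ cos φ₁ over cos δ − sin φ₁ sin φ₂.
λ₂ = -111.409° + 131.129° = 19.720°.

latitude -70.570°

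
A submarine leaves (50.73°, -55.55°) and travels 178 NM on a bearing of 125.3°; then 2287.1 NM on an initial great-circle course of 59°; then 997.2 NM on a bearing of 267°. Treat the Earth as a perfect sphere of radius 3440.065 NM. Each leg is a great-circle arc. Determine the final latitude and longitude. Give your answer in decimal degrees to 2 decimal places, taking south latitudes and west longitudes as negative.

Apply the spherical direct solution leg by leg, carrying full precision between legs.
Leg 1: from (50.73°, -55.55°), δ = 178/3440.065 = 0.051743 rad, θ = 125.3° → φ = 48.96°, λ = -51.86°.
Leg 2: from (48.96°, -51.86°), δ = 2287.1/3440.065 = 0.664842 rad, θ = 59° → φ = 53.34°, λ = 10.48°.
Leg 3: from (53.34°, 10.48°), δ = 997.2/3440.065 = 0.289878 rad, θ = 267° → φ = 49.45°, λ = -15.56°.

latitude 49.45°, longitude -15.56°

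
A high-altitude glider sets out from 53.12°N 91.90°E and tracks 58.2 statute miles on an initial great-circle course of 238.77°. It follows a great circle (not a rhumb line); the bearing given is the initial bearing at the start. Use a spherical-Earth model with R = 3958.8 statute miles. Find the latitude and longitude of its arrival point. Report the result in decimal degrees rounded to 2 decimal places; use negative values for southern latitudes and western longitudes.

δ = 58.2/3958.8 = 0.014701 rad (0.8423°).
With φ₁ = 53.12° = 0.927119 rad and θ = 238.77° = 4.167323 rad:
Destination latitude: φ₂ = arcsin( sin φ₁ cos δ + cos φ₁ sin δ cos θ ) = arcsin(0.795233) = 52.68°.
For the longitude increment, Δλ = atan2( sin θ sin δ cos φ₁, cos δ − sin φ₁ sin φ₂ ) = atan2(-0.007544, 0.363789) = -1.19°.
Hence λ₂ = 91.90° + -1.19° = 90.71°.

latitude 52.68°, longitude 90.71°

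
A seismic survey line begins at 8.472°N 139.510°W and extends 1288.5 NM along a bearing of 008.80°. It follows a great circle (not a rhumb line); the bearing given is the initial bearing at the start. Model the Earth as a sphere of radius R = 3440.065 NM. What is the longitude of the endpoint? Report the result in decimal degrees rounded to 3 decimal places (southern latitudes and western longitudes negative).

longitude -135.817°

Central angle δ = d/R = 0.374557 rad.
Converting: φ₁ = 0.147864 rad, θ = 0.153589 rad.
sin φ₂ = sin φ₁ cos δ + cos φ₁ sin δ cos θ = (0.147326)(0.930670) + (0.989088)(0.365860)(0.988228) = 0.494720
φ₂ = asin(0.494720) = 0.517513 rad = 29.651°.
Then Δλ = atan2(0.055361, 0.857785) = 0.064450 rad, from sin θ sin δ cos φ₁ over cos δ − sin φ₁ sin φ₂.
λ₂ = λ₁ + Δλ = -135.817°.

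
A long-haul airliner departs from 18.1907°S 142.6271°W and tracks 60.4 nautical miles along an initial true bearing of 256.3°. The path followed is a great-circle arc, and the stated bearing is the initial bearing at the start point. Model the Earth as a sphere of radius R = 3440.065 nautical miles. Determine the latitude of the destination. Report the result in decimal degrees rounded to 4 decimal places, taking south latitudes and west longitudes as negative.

latitude -18.4262°

Angular distance δ = d/R = 60.4 / 3440.065 = 0.017558 rad.
Start latitude φ₁ = -0.317488 rad; initial bearing θ = 4.473279 rad.
sin φ₂ = sin φ₁ cos δ + cos φ₁ sin δ cos θ = (-0.312181)(0.999846) + (0.950023)(0.017557)(-0.236838) = -0.316083
φ₂ = asin(-0.316083) = -0.321598 rad = -18.4262°.
Δλ = atan2( sin θ sin δ cos φ₁ , cos δ − sin φ₁ sin φ₂ ) = atan2(-0.016205, 0.901171) = -0.017980 rad = -1.0302°.
λ₂ = λ₁ + Δλ = -143.6573°.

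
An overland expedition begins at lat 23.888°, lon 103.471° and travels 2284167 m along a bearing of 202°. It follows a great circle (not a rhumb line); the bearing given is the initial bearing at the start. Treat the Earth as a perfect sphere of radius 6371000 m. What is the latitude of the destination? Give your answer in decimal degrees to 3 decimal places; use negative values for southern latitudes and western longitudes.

δ = 2284167/6371000 = 0.358526 rad (20.5420°).
Start latitude φ₁ = 0.416924 rad; initial bearing θ = 3.525565 rad.
sin φ₂ = sin φ₁ cos δ + cos φ₁ sin δ cos θ = (0.404950)(0.936415) + (0.914339)(0.350894)(-0.927184) = 0.081727
φ₂ = asin(0.081727) = 0.081819 rad = 4.688°.
Then Δλ = atan2(-0.120187, 0.903320) = -0.132274 rad, from sin θ sin δ cos φ₁ over cos δ − sin φ₁ sin φ₂.
Hence λ₂ = 103.471° + -7.579° = 95.892°.

latitude 4.688°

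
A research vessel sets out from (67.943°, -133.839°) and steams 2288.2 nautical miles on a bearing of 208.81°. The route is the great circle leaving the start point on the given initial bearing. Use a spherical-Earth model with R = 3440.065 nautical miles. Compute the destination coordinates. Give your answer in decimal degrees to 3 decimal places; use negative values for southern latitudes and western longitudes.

latitude 31.745°, longitude -154.311°

The arc subtends δ = 2288.2/3440.065 = 0.665162 rad at the centre.
With φ₁ = 67.943° = 1.185829 rad and θ = 208.81° = 3.644422 rad:
Destination latitude: φ₂ = arcsin( sin φ₁ cos δ + cos φ₁ sin δ cos θ ) = arcsin(0.526147) = 31.745°.
Δλ = atan2( sin θ sin δ cos φ₁ , cos δ − sin φ₁ sin φ₂ ) = atan2(-0.111692, 0.299178) = -0.357306 rad = -20.472°.
Hence λ₂ = -133.839° + -20.472° = -154.311°.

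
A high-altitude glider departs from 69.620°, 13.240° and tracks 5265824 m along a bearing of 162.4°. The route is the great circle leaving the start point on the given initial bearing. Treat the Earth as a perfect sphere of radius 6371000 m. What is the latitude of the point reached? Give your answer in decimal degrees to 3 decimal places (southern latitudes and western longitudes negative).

latitude 23.008°

Angular distance δ = d/R = 5265824 / 6371000 = 0.826530 rad.
With φ₁ = 69.620° = 1.215098 rad and θ = 162.4° = 2.834415 rad:
sin φ₂ = sin φ₁ cos δ + cos φ₁ sin δ cos θ = (0.937404)(0.677432) + (0.348245)(0.735585)(-0.953191) = 0.390854
φ₂ = asin(0.390854) = 0.401560 rad = 23.008°.
For the longitude increment, Δλ = atan2( sin θ sin δ cos φ₁, cos δ − sin φ₁ sin φ₂ ) = atan2(0.077456, 0.311044) = 13.983°.
Hence λ₂ = 13.240° + 13.983° = 27.223°.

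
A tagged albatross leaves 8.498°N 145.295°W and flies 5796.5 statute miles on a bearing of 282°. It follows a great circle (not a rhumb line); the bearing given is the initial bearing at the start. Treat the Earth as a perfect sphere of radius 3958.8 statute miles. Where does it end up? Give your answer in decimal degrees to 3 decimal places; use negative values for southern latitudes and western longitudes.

latitude 12.720°, longitude 129.095°

δ = 5796.5/3958.8 = 1.464206 rad (83.8928°).
Converting: φ₁ = 0.148318 rad, θ = 4.921828 rad.
Applying the spherical law of cosines for sides, sin φ₂ = sin φ₁ cos δ + cos φ₁ sin δ cos θ = 0.220184, so φ₂ = 12.720°.
For the longitude increment, Δλ = atan2( sin θ sin δ cos φ₁, cos δ − sin φ₁ sin φ₂ ) = atan2(-0.961918, 0.073851) = -85.610°.
λ₂ = -145.295° + -85.610° = -230.905°, normalized to (−180°, 180°] → 129.095°.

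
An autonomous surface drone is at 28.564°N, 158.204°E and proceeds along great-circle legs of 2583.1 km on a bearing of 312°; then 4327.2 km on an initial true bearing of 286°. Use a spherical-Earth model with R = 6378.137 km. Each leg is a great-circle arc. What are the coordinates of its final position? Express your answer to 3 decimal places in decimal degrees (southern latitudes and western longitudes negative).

latitude 40.593°, longitude 82.340°

Apply the spherical direct solution leg by leg, carrying full precision between legs.
Leg 1: from (28.564°, 158.204°), δ = 2583.1/6378.137 = 0.404993 rad, θ = 312° → φ = 42.146°, λ = 134.943°.
Leg 2: from (42.146°, 134.943°), δ = 4327.2/6378.137 = 0.678443 rad, θ = 286° → φ = 40.593°, λ = 82.340°.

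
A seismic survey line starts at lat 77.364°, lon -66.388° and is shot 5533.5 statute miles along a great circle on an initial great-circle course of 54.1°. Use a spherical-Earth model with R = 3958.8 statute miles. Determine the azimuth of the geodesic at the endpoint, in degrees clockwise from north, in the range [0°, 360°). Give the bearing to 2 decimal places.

Angular distance δ = d/R = 5533.5 / 3958.8 = 1.397772 rad.
Start latitude φ₁ = 1.350257 rad; initial bearing θ = 0.944223 rad.
sin φ₂ = sin φ₁ cos δ + cos φ₁ sin δ cos θ = (0.975780)(0.172162) + (0.218756)(0.985069)(0.586372) = 0.294350
φ₂ = asin(0.294350) = 0.298775 rad = 17.119°.
For the longitude increment, Δλ = atan2( sin θ sin δ cos φ₁, cos δ − sin φ₁ sin φ₂ ) = atan2(0.174556, -0.115058) = 123.391°.
λ₂ = λ₁ + Δλ = 57.003°.
The forward bearing on arrival equals the back-azimuth from the destination plus 180°.
Back-azimuth from P₂ (17.12°, 57.00°) to P₁ (77.36°, -66.39°), with Δλ' = λ₁ − λ₂ = -123.39°: atan2( sin Δλ' cos φ₁ , cos φ₂ sin φ₁ − sin φ₂ cos φ₁ cos Δλ' ) = 349.31°.
Final bearing = (349.31° + 180°) mod 360° = 169.31°.

final bearing 169.31°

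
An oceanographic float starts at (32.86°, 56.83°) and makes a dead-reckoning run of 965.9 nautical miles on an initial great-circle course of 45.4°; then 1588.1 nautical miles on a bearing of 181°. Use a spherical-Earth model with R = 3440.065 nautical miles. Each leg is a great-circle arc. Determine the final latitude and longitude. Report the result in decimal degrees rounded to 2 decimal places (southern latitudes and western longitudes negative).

Apply the spherical direct solution leg by leg, carrying full precision between legs.
Leg 1: from (32.86°, 56.83°), δ = 965.9/3440.065 = 0.280780 rad, θ = 45.4° → φ = 43.22°, λ = 72.54°.
Leg 2: from (43.22°, 72.54°), δ = 1588.1/3440.065 = 0.461648 rad, θ = 181° → φ = 16.77°, λ = 72.07°.

latitude 16.77°, longitude 72.07°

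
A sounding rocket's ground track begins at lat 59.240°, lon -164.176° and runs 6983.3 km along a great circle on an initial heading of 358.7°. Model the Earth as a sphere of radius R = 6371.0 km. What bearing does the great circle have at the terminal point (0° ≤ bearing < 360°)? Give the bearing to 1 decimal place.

final bearing 181.3°

The arc subtends δ = 6983.3/6371 = 1.096107 rad at the centre.
Converting: φ₁ = 1.033933 rad, θ = 6.260496 rad.
Destination latitude: φ₂ = arcsin( sin φ₁ cos δ + cos φ₁ sin δ cos θ ) = arcsin(0.847539) = 57.945°.
For the longitude increment, Δλ = atan2( sin θ sin δ cos φ₁, cos δ − sin φ₁ sin φ₂ ) = atan2(-0.010320, -0.271243) = -177.821°.
λ₂ = -164.176° + -177.821° = -341.997°, normalized to (−180°, 180°] → 18.003°.
The forward bearing on arrival equals the back-azimuth from the destination plus 180°.
Back-azimuth from P₂ (57.9°, 18.0°) to P₁ (59.2°, -164.2°), with Δλ' = λ₁ − λ₂ = -182.2°: atan2( sin Δλ' cos φ₁ , cos φ₂ sin φ₁ − sin φ₂ cos φ₁ cos Δλ' ) = 1.3°.
Final bearing = (1.3° + 180°) mod 360° = 181.3°.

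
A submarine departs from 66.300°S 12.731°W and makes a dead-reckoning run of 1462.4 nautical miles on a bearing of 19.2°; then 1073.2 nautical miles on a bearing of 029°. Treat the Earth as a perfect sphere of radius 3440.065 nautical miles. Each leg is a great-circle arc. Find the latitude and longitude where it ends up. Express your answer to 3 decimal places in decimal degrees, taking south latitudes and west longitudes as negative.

Apply the spherical direct solution leg by leg, carrying full precision between legs.
Leg 1: from (-66.300°, -12.731°), δ = 1462.4/3440.065 = 0.425108 rad, θ = 19.2° → φ = -42.657°, λ = -2.103°.
Leg 2: from (-42.657°, -2.103°), δ = 1073.2/3440.065 = 0.311971 rad, θ = 29° → φ = -26.582°, λ = 7.475°.

latitude -26.582°, longitude 7.475°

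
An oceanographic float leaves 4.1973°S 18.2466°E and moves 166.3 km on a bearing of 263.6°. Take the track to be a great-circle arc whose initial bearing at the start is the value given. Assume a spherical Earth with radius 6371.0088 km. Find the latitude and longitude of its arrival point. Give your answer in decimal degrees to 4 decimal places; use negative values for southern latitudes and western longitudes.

Central angle δ = d/R = 0.026103 rad.
Start latitude φ₁ = -0.073257 rad; initial bearing θ = 4.600688 rad.
sin φ₂ = sin φ₁ cos δ + cos φ₁ sin δ cos θ = (-0.073191)(0.999659) + (0.997318)(0.026100)(-0.111469) = -0.076068
φ₂ = asin(-0.076068) = -0.076141 rad = -4.3626°.
For the longitude increment, Δλ = atan2( sin θ sin δ cos φ₁, cos δ − sin φ₁ sin φ₂ ) = atan2(-0.025867, 0.994092) = -1.4906°.
λ₂ = 18.2466° + -1.4906° = 16.7560°.

latitude -4.3626°, longitude 16.7560°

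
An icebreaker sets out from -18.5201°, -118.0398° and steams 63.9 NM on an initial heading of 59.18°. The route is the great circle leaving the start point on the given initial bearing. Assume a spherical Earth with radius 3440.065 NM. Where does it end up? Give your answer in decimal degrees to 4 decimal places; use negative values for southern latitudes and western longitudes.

The arc subtends δ = 63.9/3440.065 = 0.018575 rad at the centre.
With φ₁ = -18.5201° = -0.323237 rad and θ = 59.18° = 1.032886 rad:
Destination latitude: φ₂ = arcsin( sin φ₁ cos δ + cos φ₁ sin δ cos θ ) = arcsin(-0.308559) = -17.9724°.
Δλ = atan2( sin θ sin δ cos φ₁ , cos δ − sin φ₁ sin φ₂ ) = atan2(0.015125, 0.901818) = 0.016770 rad = 0.9609°.
λ₂ = -118.0398° + 0.9609° = -117.0789°.

latitude -17.9724°, longitude -117.0789°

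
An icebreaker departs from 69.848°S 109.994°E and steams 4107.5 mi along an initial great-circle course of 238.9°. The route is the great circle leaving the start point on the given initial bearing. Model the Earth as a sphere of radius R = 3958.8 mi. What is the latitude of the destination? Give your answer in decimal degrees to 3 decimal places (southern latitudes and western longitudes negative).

latitude -39.083°

The arc subtends δ = 4107.5/3958.8 = 1.037562 rad at the centre.
Start latitude φ₁ = -1.219078 rad; initial bearing θ = 4.169592 rad.
Applying the spherical law of cosines for sides, sin φ₂ = sin φ₁ cos δ + cos φ₁ sin δ cos θ = -0.630449, so φ₂ = -39.083°.
Then Δλ = atan2(-0.254039, -0.083533) = -1.888479 rad, from sin θ sin δ cos φ₁ over cos δ − sin φ₁ sin φ₂.
λ₂ = 109.994° + -108.202° = 1.792°.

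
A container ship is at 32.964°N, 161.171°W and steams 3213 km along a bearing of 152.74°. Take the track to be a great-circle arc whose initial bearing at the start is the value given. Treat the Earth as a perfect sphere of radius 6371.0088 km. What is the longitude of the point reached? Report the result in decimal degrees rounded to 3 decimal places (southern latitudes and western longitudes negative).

longitude -148.296°

Central angle δ = d/R = 0.504316 rad.
With φ₁ = 32.964° = 0.575330 rad and θ = 152.74° = 2.665816 rad:
Destination latitude: φ₂ = arcsin( sin φ₁ cos δ + cos φ₁ sin δ cos θ ) = arcsin(0.115982) = 6.660°.
For the longitude increment, Δλ = atan2( sin θ sin δ cos φ₁, cos δ − sin φ₁ sin φ₂ ) = atan2(0.185693, 0.812398) = 12.875°.
Hence λ₂ = -161.171° + 12.875° = -148.296°.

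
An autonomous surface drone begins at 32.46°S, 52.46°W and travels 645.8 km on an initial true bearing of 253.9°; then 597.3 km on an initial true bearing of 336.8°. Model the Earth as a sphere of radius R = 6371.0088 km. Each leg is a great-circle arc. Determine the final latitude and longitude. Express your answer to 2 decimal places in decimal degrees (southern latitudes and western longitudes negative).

Apply the spherical direct solution leg by leg, carrying full precision between legs.
Leg 1: from (-32.46°, -52.46°), δ = 645.8/6371.0088 = 0.101365 rad, θ = 253.9° → φ = -33.89°, λ = -59.19°.
Leg 2: from (-33.89°, -59.19°), δ = 597.3/6371.0088 = 0.093753 rad, θ = 336.8° → φ = -28.93°, λ = -61.60°.

latitude -28.93°, longitude -61.60°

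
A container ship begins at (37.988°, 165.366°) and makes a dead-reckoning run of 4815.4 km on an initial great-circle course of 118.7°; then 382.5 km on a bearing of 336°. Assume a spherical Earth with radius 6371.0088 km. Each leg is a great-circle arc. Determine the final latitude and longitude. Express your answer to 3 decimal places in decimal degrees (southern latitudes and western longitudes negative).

latitude 13.992°, longitude -158.298°

Apply the spherical direct solution leg by leg, carrying full precision between legs.
Leg 1: from (37.988°, 165.366°), δ = 4815.4/6371.0088 = 0.755830 rad, θ = 118.7° → φ = 10.854°, λ = -156.857°.
Leg 2: from (10.854°, -156.857°), δ = 382.5/6371.0088 = 0.060038 rad, θ = 336° → φ = 13.992°, λ = -158.298°.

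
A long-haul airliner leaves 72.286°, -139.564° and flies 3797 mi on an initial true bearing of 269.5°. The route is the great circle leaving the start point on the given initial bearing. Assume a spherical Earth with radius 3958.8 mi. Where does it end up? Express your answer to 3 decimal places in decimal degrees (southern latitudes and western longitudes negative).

δ = 3797/3958.8 = 0.959129 rad (54.9540°).
With φ₁ = 72.286° = 1.261629 rad and θ = 269.5° = 4.703662 rad:
Applying the spherical law of cosines for sides, sin φ₂ = sin φ₁ cos δ + cos φ₁ sin δ cos θ = 0.544833, so φ₂ = 33.013°.
Then Δλ = atan2(-0.249090, 0.055232) = -1.352592 rad, from sin θ sin δ cos φ₁ over cos δ − sin φ₁ sin φ₂.
λ₂ = -139.564° + -77.498° = -217.062°, normalized to (−180°, 180°] → 142.938°.

latitude 33.013°, longitude 142.938°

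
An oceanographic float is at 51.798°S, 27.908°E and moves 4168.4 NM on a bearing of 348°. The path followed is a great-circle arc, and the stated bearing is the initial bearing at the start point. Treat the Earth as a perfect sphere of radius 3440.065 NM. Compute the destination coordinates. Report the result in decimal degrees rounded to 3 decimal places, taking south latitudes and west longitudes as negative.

The arc subtends δ = 4168.4/3440.065 = 1.211721 rad at the centre.
Start latitude φ₁ = -0.904046 rad; initial bearing θ = 6.073746 rad.
Applying the spherical law of cosines for sides, sin φ₂ = sin φ₁ cos δ + cos φ₁ sin δ cos θ = 0.290192, so φ₂ = 16.869°.
Then Δλ = atan2(-0.120379, 0.579451) = -0.204834 rad, from sin θ sin δ cos φ₁ over cos δ − sin φ₁ sin φ₂.
λ₂ = 27.908° + -11.736° = 16.172°.

latitude 16.869°, longitude 16.172°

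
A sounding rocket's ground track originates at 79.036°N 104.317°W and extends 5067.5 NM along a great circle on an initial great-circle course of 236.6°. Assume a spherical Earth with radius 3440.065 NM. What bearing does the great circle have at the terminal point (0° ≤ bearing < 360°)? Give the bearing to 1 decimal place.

δ = 5067.5/3440.065 = 1.473083 rad (84.4014°).
Converting: φ₁ = 1.379438 rad, θ = 4.129449 rad.
Applying the spherical law of cosines for sides, sin φ₂ = sin φ₁ cos δ + cos φ₁ sin δ cos θ = -0.008420, so φ₂ = -0.482°.
For the longitude increment, Δλ = atan2( sin θ sin δ cos φ₁, cos δ − sin φ₁ sin φ₂ ) = atan2(-0.158024, 0.105825) = -56.191°.
λ₂ = -104.317° + -56.191° = -160.508°.
The forward bearing on arrival equals the back-azimuth from the destination plus 180°.
Back-azimuth from P₂ (-0.5°, -160.5°) to P₁ (79.0°, -104.3°), with Δλ' = λ₁ − λ₂ = 56.2°: atan2( sin Δλ' cos φ₁ , cos φ₂ sin φ₁ − sin φ₂ cos φ₁ cos Δλ' ) = 9.1°.
Final bearing = (9.1° + 180°) mod 360° = 189.1°.

final bearing 189.1°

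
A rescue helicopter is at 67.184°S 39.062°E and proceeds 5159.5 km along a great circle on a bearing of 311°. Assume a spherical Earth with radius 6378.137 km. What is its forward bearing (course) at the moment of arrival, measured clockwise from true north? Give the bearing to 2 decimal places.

final bearing 340.85°

The arc subtends δ = 5159.5/6378.137 = 0.808935 rad at the centre.
With φ₁ = -67.184° = -1.172582 rad and θ = 311° = 5.427974 rad:
sin φ₂ = sin φ₁ cos δ + cos φ₁ sin δ cos θ = (-0.921755)(0.690269) + (0.387773)(0.723553)(0.656059) = -0.452186
φ₂ = asin(-0.452186) = -0.469214 rad = -26.884°.
Δλ = atan2( sin θ sin δ cos φ₁ , cos δ − sin φ₁ sin φ₂ ) = atan2(-0.211752, 0.273465) = -0.658892 rad = -37.752°.
Hence λ₂ = 39.062° + -37.752° = 1.310°.
The forward bearing on arrival equals the back-azimuth from the destination plus 180°.
Back-azimuth from P₂ (-26.88°, 1.31°) to P₁ (-67.18°, 39.06°), with Δλ' = λ₁ − λ₂ = 37.75°: atan2( sin Δλ' cos φ₁ , cos φ₂ sin φ₁ − sin φ₂ cos φ₁ cos Δλ' ) = 160.85°.
Final bearing = (160.85° + 180°) mod 360° = 340.85°.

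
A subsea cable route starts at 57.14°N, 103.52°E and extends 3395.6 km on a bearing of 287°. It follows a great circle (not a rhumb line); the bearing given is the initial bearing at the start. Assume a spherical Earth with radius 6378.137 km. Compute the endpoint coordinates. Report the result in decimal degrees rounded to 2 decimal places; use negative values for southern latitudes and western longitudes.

latitude 53.54°, longitude 48.75°

Angular distance δ = d/R = 3395.6 / 6378.137 = 0.532381 rad.
With φ₁ = 57.14° = 0.997281 rad and θ = 287° = 5.009095 rad:
sin φ₂ = sin φ₁ cos δ + cos φ₁ sin δ cos θ = (0.839999)(0.861601) + (0.542588)(0.507586)(0.292372) = 0.804266
φ₂ = asin(0.804266) = 0.934439 rad = 53.54°.
For the longitude increment, Δλ = atan2( sin θ sin δ cos φ₁, cos δ − sin φ₁ sin φ₂ ) = atan2(-0.263376, 0.186018) = -54.77°.
λ₂ = λ₁ + Δλ = 48.75°.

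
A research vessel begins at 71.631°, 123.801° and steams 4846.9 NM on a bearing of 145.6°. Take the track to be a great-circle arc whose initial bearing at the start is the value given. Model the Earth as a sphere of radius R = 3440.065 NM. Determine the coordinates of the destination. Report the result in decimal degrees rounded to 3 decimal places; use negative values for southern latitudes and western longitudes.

latitude -5.952°, longitude 157.899°

Angular distance δ = d/R = 4846.9 / 3440.065 = 1.408956 rad.
Converting: φ₁ = 1.250197 rad, θ = 2.541199 rad.
sin φ₂ = sin φ₁ cos δ + cos φ₁ sin δ cos θ = (0.949047)(0.161135) + (0.315136)(0.986932)(-0.825113) = -0.103700
φ₂ = asin(-0.103700) = -0.103887 rad = -5.952°.
Δλ = atan2( sin θ sin δ cos φ₁ , cos δ − sin φ₁ sin φ₂ ) = atan2(0.175715, 0.259551) = 0.595118 rad = 34.098°.
λ₂ = λ₁ + Δλ = 157.899°.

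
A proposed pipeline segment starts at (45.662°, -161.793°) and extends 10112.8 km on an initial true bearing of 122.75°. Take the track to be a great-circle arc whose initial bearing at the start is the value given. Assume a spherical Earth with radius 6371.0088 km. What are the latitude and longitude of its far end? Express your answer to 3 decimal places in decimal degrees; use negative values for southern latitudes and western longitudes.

latitude -22.945°, longitude -95.845°

Central angle δ = d/R = 1.587315 rad.
With φ₁ = 45.662° = 0.796952 rad and θ = 122.75° = 2.142392 rad:
Destination latitude: φ₂ = arcsin( sin φ₁ cos δ + cos φ₁ sin δ cos θ ) = arcsin(-0.389844) = -22.945°.
For the longitude increment, Δλ = atan2( sin θ sin δ cos φ₁, cos δ − sin φ₁ sin φ₂ ) = atan2(0.587713, 0.262310) = 65.948°.
λ₂ = -161.793° + 65.948° = -95.845°.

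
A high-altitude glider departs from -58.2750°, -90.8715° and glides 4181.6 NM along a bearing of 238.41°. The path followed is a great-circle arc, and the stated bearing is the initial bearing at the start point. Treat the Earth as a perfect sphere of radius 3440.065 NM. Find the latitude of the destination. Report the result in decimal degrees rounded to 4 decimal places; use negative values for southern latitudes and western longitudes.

δ = 4181.6/3440.065 = 1.215558 rad (69.6464°).
Start latitude φ₁ = -1.017091 rad; initial bearing θ = 4.161039 rad.
sin φ₂ = sin φ₁ cos δ + cos φ₁ sin δ cos θ = (-0.850582)(0.347813) + (0.525843)(0.937564)(-0.523837) = -0.554101
φ₂ = asin(-0.554101) = -0.587283 rad = -33.6488°.
Δλ = atan2( sin θ sin δ cos φ₁ , cos δ − sin φ₁ sin φ₂ ) = atan2(-0.419956, -0.123495) = -1.856801 rad = -106.3869°.
λ₂ = -90.8715° + -106.3869° = -197.2584°, normalized to (−180°, 180°] → 162.7416°.

latitude -33.6488°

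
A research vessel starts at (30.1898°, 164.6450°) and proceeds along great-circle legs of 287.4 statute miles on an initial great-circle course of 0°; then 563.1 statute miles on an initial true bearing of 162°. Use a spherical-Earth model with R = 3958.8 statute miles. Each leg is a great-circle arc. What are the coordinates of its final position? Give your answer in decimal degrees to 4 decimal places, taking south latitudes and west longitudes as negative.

Apply the spherical direct solution leg by leg, carrying full precision between legs.
Leg 1: from (30.1898°, 164.6450°), δ = 287.4/3958.8 = 0.072598 rad, θ = 0° → φ = 34.3493°, λ = 164.6450°.
Leg 2: from (34.3493°, 164.6450°), δ = 563.1/3958.8 = 0.142240 rad, θ = 162° → φ = 26.5660°, λ = 167.4523°.

latitude 26.5660°, longitude 167.4523°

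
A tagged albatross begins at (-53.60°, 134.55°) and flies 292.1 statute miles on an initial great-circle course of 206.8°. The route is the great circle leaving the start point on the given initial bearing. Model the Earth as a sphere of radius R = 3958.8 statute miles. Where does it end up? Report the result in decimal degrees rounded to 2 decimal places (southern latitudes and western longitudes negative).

latitude -57.33°, longitude 131.02°

The arc subtends δ = 292.1/3958.8 = 0.073785 rad at the centre.
With φ₁ = -53.60° = -0.935496 rad and θ = 206.8° = 3.609341 rad:
sin φ₂ = sin φ₁ cos δ + cos φ₁ sin δ cos θ = (-0.804894)(0.997279) + (0.593419)(0.073718)(-0.892586) = -0.841751
φ₂ = asin(-0.841751) = -1.000518 rad = -57.33°.
Δλ = atan2( sin θ sin δ cos φ₁ , cos δ − sin φ₁ sin φ₂ ) = atan2(-0.019724, 0.319759) = -0.061606 rad = -3.53°.
λ₂ = λ₁ + Δλ = 131.02°.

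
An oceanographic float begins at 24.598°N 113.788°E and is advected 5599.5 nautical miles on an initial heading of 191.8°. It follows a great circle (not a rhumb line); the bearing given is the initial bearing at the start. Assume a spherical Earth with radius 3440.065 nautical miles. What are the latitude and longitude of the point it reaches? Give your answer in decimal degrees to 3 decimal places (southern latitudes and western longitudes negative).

latitude -65.822°, longitude 83.888°

Angular distance δ = d/R = 5599.5 / 3440.065 = 1.627731 rad.
Converting: φ₁ = 0.429316 rad, θ = 3.347542 rad.
Applying the spherical law of cosines for sides, sin φ₂ = sin φ₁ cos δ + cos φ₁ sin δ cos θ = -0.912280, so φ₂ = -65.822°.
For the longitude increment, Δλ = atan2( sin θ sin δ cos φ₁, cos δ − sin φ₁ sin φ₂ ) = atan2(-0.185637, 0.322832) = -29.900°.
λ₂ = λ₁ + Δλ = 83.888°.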